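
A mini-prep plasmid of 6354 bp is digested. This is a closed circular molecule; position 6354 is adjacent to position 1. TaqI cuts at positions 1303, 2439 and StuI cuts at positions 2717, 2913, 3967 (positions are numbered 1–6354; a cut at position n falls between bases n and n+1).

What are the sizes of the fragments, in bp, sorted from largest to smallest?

3690, 1136, 1054, 278, 196 bp

Combined cut positions (sorted): 1303, 2439, 2717, 2913, 3967.
Circular molecule, 5 cuts → 5 fragments:
  2439 − 1303 = 1136 bp
  2717 − 2439 = 278 bp
  2913 − 2717 = 196 bp
  3967 − 2913 = 1054 bp
  wrap: 6354 − 3967 + 1303 = 3690 bp
Sorted largest to smallest: 3690, 1136, 1054, 278, 196 bp.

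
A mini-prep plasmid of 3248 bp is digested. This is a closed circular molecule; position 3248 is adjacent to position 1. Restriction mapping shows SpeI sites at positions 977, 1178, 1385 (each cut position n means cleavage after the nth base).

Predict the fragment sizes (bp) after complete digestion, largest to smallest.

Circular molecule, 3 cuts → 3 fragments:
  1178 − 977 = 201 bp
  1385 − 1178 = 207 bp
  wrap: 3248 − 1385 + 977 = 2840 bp
Sorted largest to smallest: 2840, 207, 201 bp.

2840, 207, 201 bp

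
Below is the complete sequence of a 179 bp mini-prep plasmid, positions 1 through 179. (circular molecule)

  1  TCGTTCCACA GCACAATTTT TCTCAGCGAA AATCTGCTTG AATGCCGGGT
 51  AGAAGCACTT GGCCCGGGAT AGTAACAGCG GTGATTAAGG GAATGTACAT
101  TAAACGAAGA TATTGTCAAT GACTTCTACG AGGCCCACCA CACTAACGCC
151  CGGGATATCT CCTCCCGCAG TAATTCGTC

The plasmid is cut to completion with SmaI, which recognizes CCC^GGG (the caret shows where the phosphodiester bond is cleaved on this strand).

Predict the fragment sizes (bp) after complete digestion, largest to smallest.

93, 86 bp

SmaI sites (CCCGGG) start at positions 63, 149.
SmaI cuts after base 3 of each site, so after positions 65, 151.
Circular molecule, 2 cuts → 2 fragments:
  66–151 → 86 bp
  152–179 then 1–65 → 28 + 65 = 93 bp
Sorted largest to smallest: 93, 86 bp.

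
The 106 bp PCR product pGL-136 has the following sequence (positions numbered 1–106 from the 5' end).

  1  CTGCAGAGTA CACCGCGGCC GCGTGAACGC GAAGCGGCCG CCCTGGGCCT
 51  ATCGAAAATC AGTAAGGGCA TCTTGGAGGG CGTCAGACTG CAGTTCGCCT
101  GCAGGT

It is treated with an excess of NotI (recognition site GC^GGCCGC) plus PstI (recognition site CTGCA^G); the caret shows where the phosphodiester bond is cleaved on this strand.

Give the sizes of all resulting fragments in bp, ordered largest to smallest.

NotI sites (GCGGCCGC) start at positions 15, 34.
NotI cuts after base 2 of each site, so after positions 16, 35.
PstI sites (CTGCAG) start at positions 1, 88, 99.
PstI cuts after base 5 of each site (before the last base), so after positions 5, 92, 103.
Combined cut positions: 5, 16, 35, 92, 103.
Linear molecule, 5 cuts → 6 fragments:
  1–5 → 5 bp
  6–16 → 11 bp
  17–35 → 19 bp
  36–92 → 57 bp
  93–103 → 11 bp
  104–106 → 3 bp
Sorted largest to smallest: 57, 19, 11, 11, 5, 3 bp.

57, 19, 11, 11, 5, 3 bp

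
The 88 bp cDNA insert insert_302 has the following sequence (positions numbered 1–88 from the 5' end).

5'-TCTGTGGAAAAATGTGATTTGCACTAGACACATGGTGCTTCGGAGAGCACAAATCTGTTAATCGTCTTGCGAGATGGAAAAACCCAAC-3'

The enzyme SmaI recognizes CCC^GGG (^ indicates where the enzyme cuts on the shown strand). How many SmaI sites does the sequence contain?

0

No occurrence of CCCGGG is present in the sequence.
SmaI does not cut: 0 sites.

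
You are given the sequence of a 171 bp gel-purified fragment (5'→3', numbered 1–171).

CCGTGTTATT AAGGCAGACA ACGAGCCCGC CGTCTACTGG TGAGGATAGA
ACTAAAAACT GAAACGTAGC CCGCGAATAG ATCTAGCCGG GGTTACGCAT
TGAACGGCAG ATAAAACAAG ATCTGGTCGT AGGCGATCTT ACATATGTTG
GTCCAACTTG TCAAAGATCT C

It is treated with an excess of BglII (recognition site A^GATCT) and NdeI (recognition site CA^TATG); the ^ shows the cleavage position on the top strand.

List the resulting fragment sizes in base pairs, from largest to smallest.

BglII sites (AGATCT) start at positions 79, 119, 165.
BglII cuts after the first base of each site, so after positions 79, 119, 165.
The NdeI site (CATATG) starts at position 142.
NdeI cuts after base 2 of each site, so after position 143.
Combined cut positions: 79, 119, 143, 165.
Linear molecule, 4 cuts → 5 fragments:
  1–79 → 79 bp
  80–119 → 40 bp
  120–143 → 24 bp
  144–165 → 22 bp
  166–171 → 6 bp
Sorted largest to smallest: 79, 40, 24, 22, 6 bp.

79, 40, 24, 22, 6 bp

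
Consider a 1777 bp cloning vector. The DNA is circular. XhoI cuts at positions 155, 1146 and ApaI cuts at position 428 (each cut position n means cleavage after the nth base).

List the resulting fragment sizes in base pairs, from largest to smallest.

786, 718, 273 bp

Combined cut positions (sorted): 155, 428, 1146.
Circular molecule, 3 cuts → 3 fragments:
  428 − 155 = 273 bp
  1146 − 428 = 718 bp
  wrap: 1777 − 1146 + 155 = 786 bp
Sorted largest to smallest: 786, 718, 273 bp.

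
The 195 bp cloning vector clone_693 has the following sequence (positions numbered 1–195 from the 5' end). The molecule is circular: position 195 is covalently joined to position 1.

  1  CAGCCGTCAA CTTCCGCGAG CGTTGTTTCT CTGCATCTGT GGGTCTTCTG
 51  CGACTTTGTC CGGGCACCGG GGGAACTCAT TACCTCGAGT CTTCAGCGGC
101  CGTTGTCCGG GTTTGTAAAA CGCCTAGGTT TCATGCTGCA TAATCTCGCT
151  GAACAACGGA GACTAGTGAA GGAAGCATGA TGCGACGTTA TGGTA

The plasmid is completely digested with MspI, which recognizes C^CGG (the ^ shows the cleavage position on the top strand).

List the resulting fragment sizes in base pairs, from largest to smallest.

148, 40, 7 bp

MspI sites (CCGG) start at positions 60, 67, 107.
MspI cuts after the first base of each site, so after positions 60, 67, 107.
Circular molecule, 3 cuts → 3 fragments:
  61–67 → 7 bp
  68–107 → 40 bp
  108–195 then 1–60 → 88 + 60 = 148 bp
Sorted largest to smallest: 148, 40, 7 bp.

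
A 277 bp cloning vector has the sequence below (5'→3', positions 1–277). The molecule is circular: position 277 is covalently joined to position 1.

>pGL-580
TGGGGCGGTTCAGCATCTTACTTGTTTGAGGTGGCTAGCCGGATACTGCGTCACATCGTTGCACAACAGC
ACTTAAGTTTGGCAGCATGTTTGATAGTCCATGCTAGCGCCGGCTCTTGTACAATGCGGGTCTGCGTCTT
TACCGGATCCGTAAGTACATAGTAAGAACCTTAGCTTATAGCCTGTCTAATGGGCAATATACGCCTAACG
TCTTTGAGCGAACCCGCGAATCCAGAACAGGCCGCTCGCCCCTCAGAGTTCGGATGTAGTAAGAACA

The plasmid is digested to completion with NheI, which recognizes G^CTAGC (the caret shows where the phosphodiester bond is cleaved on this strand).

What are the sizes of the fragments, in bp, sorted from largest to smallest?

NheI sites (GCTAGC) start at positions 34, 103.
NheI cuts after the first base of each site, so after positions 34, 103.
Circular molecule, 2 cuts → 2 fragments:
  35–103 → 69 bp
  104–277 then 1–34 → 174 + 34 = 208 bp
Sorted largest to smallest: 208, 69 bp.

208, 69 bp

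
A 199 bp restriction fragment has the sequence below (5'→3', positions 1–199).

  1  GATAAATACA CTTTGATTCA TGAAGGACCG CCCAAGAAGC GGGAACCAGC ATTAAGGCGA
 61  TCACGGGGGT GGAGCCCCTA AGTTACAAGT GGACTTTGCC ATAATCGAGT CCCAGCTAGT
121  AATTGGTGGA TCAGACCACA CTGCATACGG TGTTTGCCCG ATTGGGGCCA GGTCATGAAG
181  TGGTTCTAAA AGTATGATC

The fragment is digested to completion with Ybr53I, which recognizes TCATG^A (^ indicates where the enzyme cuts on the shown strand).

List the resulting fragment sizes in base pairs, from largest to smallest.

Ybr53I sites (TCATGA) start at positions 18, 173.
Ybr53I cuts after base 5 of each site (before the last base), so after positions 22, 177.
Linear molecule, 2 cuts → 3 fragments:
  1–22 → 22 bp
  23–177 → 155 bp
  178–199 → 22 bp
Sorted largest to smallest: 155, 22, 22 bp.

155, 22, 22 bp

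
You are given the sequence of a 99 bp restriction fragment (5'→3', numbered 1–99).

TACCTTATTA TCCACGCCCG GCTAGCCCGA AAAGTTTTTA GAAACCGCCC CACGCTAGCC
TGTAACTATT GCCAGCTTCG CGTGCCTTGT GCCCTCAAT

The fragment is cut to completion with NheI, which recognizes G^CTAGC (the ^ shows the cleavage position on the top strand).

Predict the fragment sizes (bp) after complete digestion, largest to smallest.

45, 33, 21 bp

NheI sites (GCTAGC) start at positions 21, 54.
NheI cuts after the first base of each site, so after positions 21, 54.
Linear molecule, 2 cuts → 3 fragments:
  1–21 → 21 bp
  22–54 → 33 bp
  55–99 → 45 bp
Sorted largest to smallest: 45, 33, 21 bp.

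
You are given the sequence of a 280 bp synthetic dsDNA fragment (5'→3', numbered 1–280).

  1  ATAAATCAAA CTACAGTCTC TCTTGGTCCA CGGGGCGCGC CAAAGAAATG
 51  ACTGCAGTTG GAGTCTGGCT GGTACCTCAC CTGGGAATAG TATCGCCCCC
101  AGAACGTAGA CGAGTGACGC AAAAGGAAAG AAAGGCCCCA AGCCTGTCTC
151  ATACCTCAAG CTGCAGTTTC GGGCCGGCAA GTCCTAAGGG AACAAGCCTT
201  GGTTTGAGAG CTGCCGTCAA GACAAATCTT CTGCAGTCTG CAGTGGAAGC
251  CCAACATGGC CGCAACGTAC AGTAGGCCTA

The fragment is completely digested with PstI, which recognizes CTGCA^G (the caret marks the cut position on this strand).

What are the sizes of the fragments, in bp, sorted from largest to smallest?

PstI sites (CTGCAG) start at positions 52, 161, 231, 238.
PstI cuts after base 5 of each site (before the last base), so after positions 56, 165, 235, 242.
Linear molecule, 4 cuts → 5 fragments:
  1–56 → 56 bp
  57–165 → 109 bp
  166–235 → 70 bp
  236–242 → 7 bp
  243–280 → 38 bp
Sorted largest to smallest: 109, 70, 56, 38, 7 bp.

109, 70, 56, 38, 7 bp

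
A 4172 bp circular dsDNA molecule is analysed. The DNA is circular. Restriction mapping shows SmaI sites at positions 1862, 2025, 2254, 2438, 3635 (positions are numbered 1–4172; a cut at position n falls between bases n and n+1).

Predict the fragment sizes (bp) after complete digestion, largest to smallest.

2399, 1197, 229, 184, 163 bp

Circular molecule, 5 cuts → 5 fragments:
  2025 − 1862 = 163 bp
  2254 − 2025 = 229 bp
  2438 − 2254 = 184 bp
  3635 − 2438 = 1197 bp
  wrap: 4172 − 3635 + 1862 = 2399 bp
Sorted largest to smallest: 2399, 1197, 229, 184, 163 bp.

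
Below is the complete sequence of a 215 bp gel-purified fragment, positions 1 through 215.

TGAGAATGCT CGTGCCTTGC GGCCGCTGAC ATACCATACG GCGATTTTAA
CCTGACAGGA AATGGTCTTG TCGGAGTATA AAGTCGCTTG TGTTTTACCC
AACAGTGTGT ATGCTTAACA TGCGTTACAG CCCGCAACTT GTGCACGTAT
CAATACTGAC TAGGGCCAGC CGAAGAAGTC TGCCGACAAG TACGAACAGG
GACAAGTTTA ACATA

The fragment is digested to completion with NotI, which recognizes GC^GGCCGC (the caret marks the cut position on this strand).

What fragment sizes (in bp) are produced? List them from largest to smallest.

The NotI site (GCGGCCGC) starts at position 19.
NotI cuts after base 2 of each site, so after position 20.
Linear molecule, 1 cut → 2 fragments:
  1–20 → 20 bp
  21–215 → 195 bp
Sorted largest to smallest: 195, 20 bp.

195, 20 bp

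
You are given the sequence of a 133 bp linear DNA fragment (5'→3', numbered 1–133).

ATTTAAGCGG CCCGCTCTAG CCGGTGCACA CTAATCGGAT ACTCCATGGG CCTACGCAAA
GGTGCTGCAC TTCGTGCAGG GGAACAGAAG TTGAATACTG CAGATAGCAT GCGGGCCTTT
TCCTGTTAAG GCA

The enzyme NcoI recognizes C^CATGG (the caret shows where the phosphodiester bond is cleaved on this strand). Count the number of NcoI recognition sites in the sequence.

1

CCATGG occurs starting at position 44.
NcoI cuts at 1 site.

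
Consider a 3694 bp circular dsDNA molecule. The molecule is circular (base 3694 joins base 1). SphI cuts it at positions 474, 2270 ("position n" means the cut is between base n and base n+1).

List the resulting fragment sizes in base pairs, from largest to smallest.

Circular molecule, 2 cuts → 2 fragments:
  2270 − 474 = 1796 bp
  wrap: 3694 − 2270 + 474 = 1898 bp
Sorted largest to smallest: 1898, 1796 bp.

1898, 1796 bp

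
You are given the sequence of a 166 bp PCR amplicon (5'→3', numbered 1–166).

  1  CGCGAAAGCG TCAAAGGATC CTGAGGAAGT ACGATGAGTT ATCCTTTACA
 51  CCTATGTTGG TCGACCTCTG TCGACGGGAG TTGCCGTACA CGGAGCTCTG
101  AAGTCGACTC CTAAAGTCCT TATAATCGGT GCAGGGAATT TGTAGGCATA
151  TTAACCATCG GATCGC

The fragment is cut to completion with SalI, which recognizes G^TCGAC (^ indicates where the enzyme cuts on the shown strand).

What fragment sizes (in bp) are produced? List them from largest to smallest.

SalI sites (GTCGAC) start at positions 60, 70, 103.
SalI cuts after the first base of each site, so after positions 60, 70, 103.
Linear molecule, 3 cuts → 4 fragments:
  1–60 → 60 bp
  61–70 → 10 bp
  71–103 → 33 bp
  104–166 → 63 bp
Sorted largest to smallest: 63, 60, 33, 10 bp.

63, 60, 33, 10 bp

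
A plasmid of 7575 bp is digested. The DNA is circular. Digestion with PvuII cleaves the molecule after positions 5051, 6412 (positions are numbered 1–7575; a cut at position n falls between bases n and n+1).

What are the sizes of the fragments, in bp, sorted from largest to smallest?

Circular molecule, 2 cuts → 2 fragments:
  6412 − 5051 = 1361 bp
  wrap: 7575 − 6412 + 5051 = 6214 bp
Sorted largest to smallest: 6214, 1361 bp.

6214, 1361 bp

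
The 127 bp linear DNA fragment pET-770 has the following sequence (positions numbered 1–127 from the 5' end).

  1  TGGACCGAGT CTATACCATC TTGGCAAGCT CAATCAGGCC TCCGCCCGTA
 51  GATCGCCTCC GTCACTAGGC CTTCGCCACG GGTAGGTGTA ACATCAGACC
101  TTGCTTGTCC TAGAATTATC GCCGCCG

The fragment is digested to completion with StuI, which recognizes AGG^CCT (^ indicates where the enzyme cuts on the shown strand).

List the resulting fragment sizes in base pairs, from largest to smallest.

58, 38, 31 bp

StuI sites (AGGCCT) start at positions 36, 67.
StuI cuts after base 3 of each site, so after positions 38, 69.
Linear molecule, 2 cuts → 3 fragments:
  1–38 → 38 bp
  39–69 → 31 bp
  70–127 → 58 bp
Sorted largest to smallest: 58, 38, 31 bp.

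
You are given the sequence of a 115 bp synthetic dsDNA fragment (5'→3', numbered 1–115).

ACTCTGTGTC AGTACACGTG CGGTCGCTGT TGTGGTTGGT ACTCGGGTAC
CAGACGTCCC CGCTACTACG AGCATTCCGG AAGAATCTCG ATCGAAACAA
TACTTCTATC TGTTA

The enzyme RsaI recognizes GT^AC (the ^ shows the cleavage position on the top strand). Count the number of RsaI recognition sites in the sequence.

GTAC occurs starting at positions 12, 39, 47.
RsaI cuts at 3 sites.

3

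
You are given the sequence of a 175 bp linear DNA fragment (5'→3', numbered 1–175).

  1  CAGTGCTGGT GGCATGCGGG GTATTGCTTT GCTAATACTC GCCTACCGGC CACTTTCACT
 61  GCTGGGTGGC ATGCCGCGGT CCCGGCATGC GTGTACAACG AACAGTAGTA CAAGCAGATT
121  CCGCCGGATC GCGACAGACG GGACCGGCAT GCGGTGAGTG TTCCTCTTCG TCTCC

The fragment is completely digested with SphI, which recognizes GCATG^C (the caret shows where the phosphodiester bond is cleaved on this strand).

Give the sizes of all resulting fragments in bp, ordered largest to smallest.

SphI sites (GCATGC) start at positions 12, 69, 85, 147.
SphI cuts after base 5 of each site (before the last base), so after positions 16, 73, 89, 151.
Linear molecule, 4 cuts → 5 fragments:
  1–16 → 16 bp
  17–73 → 57 bp
  74–89 → 16 bp
  90–151 → 62 bp
  152–175 → 24 bp
Sorted largest to smallest: 62, 57, 24, 16, 16 bp.

62, 57, 24, 16, 16 bp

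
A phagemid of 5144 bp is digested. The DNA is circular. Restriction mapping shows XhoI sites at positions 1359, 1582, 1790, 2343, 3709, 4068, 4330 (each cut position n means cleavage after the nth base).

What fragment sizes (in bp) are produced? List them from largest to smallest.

2173, 1366, 553, 359, 262, 223, 208 bp

Circular molecule, 7 cuts → 7 fragments:
  1582 − 1359 = 223 bp
  1790 − 1582 = 208 bp
  2343 − 1790 = 553 bp
  3709 − 2343 = 1366 bp
  4068 − 3709 = 359 bp
  4330 − 4068 = 262 bp
  wrap: 5144 − 4330 + 1359 = 2173 bp
Sorted largest to smallest: 2173, 1366, 553, 359, 262, 223, 208 bp.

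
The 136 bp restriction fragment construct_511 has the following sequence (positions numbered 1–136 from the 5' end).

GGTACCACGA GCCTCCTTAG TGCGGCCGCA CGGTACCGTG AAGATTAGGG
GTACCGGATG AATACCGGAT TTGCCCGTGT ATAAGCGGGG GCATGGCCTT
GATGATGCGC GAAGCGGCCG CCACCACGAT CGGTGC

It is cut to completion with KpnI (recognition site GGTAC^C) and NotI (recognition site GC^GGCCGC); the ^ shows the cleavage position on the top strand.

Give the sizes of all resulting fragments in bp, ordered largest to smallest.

61, 21, 18, 18, 13, 5 bp

KpnI sites (GGTACC) start at positions 1, 32, 50.
KpnI cuts after base 5 of each site (before the last base), so after positions 5, 36, 54.
NotI sites (GCGGCCGC) start at positions 22, 114.
NotI cuts after base 2 of each site, so after positions 23, 115.
Combined cut positions: 5, 23, 36, 54, 115.
Linear molecule, 5 cuts → 6 fragments:
  1–5 → 5 bp
  6–23 → 18 bp
  24–36 → 13 bp
  37–54 → 18 bp
  55–115 → 61 bp
  116–136 → 21 bp
Sorted largest to smallest: 61, 21, 18, 18, 13, 5 bp.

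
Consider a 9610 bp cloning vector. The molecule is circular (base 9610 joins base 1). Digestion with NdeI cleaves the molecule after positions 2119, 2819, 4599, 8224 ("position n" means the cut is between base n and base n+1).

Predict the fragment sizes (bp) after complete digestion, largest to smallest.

3625, 3505, 1780, 700 bp

Circular molecule, 4 cuts → 4 fragments:
  2819 − 2119 = 700 bp
  4599 − 2819 = 1780 bp
  8224 − 4599 = 3625 bp
  wrap: 9610 − 8224 + 2119 = 3505 bp
Sorted largest to smallest: 3625, 3505, 1780, 700 bp.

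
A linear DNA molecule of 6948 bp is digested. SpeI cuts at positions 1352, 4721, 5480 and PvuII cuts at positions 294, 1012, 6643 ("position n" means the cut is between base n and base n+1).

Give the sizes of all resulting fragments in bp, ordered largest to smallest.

3369, 1163, 759, 718, 340, 305, 294 bp

Combined cut positions (sorted): 294, 1012, 1352, 4721, 5480, 6643.
Linear molecule, 6 cuts → 7 fragments:
  294 − 0 = 294 bp
  1012 − 294 = 718 bp
  1352 − 1012 = 340 bp
  4721 − 1352 = 3369 bp
  5480 − 4721 = 759 bp
  6643 − 5480 = 1163 bp
  6948 − 6643 = 305 bp
Sorted largest to smallest: 3369, 1163, 759, 718, 340, 305, 294 bp.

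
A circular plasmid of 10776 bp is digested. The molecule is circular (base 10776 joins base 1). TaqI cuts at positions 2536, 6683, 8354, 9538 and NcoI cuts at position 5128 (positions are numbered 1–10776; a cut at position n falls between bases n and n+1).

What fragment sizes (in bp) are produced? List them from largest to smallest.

3774, 2592, 1671, 1555, 1184 bp

Combined cut positions (sorted): 2536, 5128, 6683, 8354, 9538.
Circular molecule, 5 cuts → 5 fragments:
  5128 − 2536 = 2592 bp
  6683 − 5128 = 1555 bp
  8354 − 6683 = 1671 bp
  9538 − 8354 = 1184 bp
  wrap: 10776 − 9538 + 2536 = 3774 bp
Sorted largest to smallest: 3774, 2592, 1671, 1555, 1184 bp.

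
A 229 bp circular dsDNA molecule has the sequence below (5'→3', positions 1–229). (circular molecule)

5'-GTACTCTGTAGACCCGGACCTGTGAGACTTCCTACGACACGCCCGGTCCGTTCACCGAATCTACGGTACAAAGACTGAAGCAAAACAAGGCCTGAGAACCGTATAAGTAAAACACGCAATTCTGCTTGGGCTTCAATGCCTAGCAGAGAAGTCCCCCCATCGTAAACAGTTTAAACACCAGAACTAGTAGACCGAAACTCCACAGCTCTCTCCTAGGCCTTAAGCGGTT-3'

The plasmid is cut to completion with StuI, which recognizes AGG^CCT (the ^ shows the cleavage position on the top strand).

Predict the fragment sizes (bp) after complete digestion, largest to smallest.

StuI sites (AGGCCT) start at positions 88, 215.
StuI cuts after base 3 of each site, so after positions 90, 217.
Circular molecule, 2 cuts → 2 fragments:
  91–217 → 127 bp
  218–229 then 1–90 → 12 + 90 = 102 bp
Sorted largest to smallest: 127, 102 bp.

127, 102 bp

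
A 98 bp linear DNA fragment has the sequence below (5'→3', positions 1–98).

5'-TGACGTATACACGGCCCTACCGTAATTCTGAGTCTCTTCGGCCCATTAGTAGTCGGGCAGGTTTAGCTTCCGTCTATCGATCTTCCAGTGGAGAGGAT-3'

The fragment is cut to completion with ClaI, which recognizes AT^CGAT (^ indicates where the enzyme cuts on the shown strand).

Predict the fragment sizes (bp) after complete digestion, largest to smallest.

77, 21 bp

The ClaI site (ATCGAT) starts at position 76.
ClaI cuts after base 2 of each site, so after position 77.
Linear molecule, 1 cut → 2 fragments:
  1–77 → 77 bp
  78–98 → 21 bp
Sorted largest to smallest: 77, 21 bp.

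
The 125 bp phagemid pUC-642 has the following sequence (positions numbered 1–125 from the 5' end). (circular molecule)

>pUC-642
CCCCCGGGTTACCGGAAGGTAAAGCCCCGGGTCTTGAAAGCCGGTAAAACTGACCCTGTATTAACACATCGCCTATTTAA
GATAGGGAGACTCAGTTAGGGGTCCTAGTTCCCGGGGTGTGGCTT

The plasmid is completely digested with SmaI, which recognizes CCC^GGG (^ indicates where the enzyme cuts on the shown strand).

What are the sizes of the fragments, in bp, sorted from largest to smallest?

SmaI sites (CCCGGG) start at positions 3, 26, 111.
SmaI cuts after base 3 of each site, so after positions 5, 28, 113.
Circular molecule, 3 cuts → 3 fragments:
  6–28 → 23 bp
  29–113 → 85 bp
  114–125 then 1–5 → 12 + 5 = 17 bp
Sorted largest to smallest: 85, 23, 17 bp.

85, 23, 17 bp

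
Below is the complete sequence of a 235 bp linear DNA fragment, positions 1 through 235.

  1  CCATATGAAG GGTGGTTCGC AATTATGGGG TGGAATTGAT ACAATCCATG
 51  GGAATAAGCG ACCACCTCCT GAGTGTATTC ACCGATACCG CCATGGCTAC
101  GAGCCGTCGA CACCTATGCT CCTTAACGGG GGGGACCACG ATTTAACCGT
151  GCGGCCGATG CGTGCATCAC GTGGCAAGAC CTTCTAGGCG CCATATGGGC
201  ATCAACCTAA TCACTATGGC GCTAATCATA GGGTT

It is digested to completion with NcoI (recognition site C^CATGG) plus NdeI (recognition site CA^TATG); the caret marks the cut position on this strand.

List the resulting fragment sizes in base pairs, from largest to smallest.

102, 45, 43, 42, 3 bp

NcoI sites (CCATGG) start at positions 46, 91.
NcoI cuts after the first base of each site, so after positions 46, 91.
NdeI sites (CATATG) start at positions 2, 192.
NdeI cuts after base 2 of each site, so after positions 3, 193.
Combined cut positions: 3, 46, 91, 193.
Linear molecule, 4 cuts → 5 fragments:
  1–3 → 3 bp
  4–46 → 43 bp
  47–91 → 45 bp
  92–193 → 102 bp
  194–235 → 42 bp
Sorted largest to smallest: 102, 45, 43, 42, 3 bp.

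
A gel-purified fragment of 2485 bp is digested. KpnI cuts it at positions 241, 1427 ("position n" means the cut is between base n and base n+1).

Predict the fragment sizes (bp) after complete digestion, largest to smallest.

Linear molecule, 2 cuts → 3 fragments:
  241 − 0 = 241 bp
  1427 − 241 = 1186 bp
  2485 − 1427 = 1058 bp
Sorted largest to smallest: 1186, 1058, 241 bp.

1186, 1058, 241 bp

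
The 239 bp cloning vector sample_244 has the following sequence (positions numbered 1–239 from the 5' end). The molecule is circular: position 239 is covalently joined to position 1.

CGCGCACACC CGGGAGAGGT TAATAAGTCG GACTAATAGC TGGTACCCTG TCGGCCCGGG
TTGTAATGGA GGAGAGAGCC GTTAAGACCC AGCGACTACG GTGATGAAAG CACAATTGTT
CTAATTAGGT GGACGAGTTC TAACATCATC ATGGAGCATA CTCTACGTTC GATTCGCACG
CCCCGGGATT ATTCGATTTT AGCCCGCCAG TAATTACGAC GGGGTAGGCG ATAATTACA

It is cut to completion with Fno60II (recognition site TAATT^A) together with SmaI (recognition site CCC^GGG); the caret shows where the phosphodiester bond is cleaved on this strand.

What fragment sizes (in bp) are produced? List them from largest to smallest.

Fno60II sites (TAATTA) start at positions 122, 211, 232.
Fno60II cuts after base 5 of each site (before the last base), so after positions 126, 215, 236.
SmaI sites (CCCGGG) start at positions 9, 55, 182.
SmaI cuts after base 3 of each site, so after positions 11, 57, 184.
Combined cut positions: 11, 57, 126, 184, 215, 236.
Circular molecule, 6 cuts → 6 fragments:
  12–57 → 46 bp
  58–126 → 69 bp
  127–184 → 58 bp
  185–215 → 31 bp
  216–236 → 21 bp
  237–239 then 1–11 → 3 + 11 = 14 bp
Sorted largest to smallest: 69, 58, 46, 31, 21, 14 bp.

69, 58, 46, 31, 21, 14 bp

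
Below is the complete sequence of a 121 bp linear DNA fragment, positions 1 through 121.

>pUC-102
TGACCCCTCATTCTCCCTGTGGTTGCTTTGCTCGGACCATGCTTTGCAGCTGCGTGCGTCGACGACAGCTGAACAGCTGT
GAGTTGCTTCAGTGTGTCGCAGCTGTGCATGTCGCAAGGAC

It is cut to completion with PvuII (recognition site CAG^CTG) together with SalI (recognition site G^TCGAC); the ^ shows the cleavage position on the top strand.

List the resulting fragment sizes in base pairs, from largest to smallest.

PvuII sites (CAGCTG) start at positions 47, 66, 74, 100.
PvuII cuts after base 3 of each site, so after positions 49, 68, 76, 102.
The SalI site (GTCGAC) starts at position 58.
SalI cuts after the first base of each site, so after position 58.
Combined cut positions: 49, 58, 68, 76, 102.
Linear molecule, 5 cuts → 6 fragments:
  1–49 → 49 bp
  50–58 → 9 bp
  59–68 → 10 bp
  69–76 → 8 bp
  77–102 → 26 bp
  103–121 → 19 bp
Sorted largest to smallest: 49, 26, 19, 10, 9, 8 bp.

49, 26, 19, 10, 9, 8 bp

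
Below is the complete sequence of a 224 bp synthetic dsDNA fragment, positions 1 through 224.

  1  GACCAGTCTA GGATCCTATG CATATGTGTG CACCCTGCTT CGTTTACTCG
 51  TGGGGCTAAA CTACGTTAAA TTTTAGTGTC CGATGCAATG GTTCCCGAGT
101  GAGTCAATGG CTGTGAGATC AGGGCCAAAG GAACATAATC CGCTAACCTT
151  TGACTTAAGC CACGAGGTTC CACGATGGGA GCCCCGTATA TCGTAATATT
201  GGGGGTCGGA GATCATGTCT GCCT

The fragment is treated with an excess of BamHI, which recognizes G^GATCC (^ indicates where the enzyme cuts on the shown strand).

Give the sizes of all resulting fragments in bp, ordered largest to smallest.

The BamHI site (GGATCC) starts at position 11.
BamHI cuts after the first base of each site, so after position 11.
Linear molecule, 1 cut → 2 fragments:
  1–11 → 11 bp
  12–224 → 213 bp
Sorted largest to smallest: 213, 11 bp.

213, 11 bp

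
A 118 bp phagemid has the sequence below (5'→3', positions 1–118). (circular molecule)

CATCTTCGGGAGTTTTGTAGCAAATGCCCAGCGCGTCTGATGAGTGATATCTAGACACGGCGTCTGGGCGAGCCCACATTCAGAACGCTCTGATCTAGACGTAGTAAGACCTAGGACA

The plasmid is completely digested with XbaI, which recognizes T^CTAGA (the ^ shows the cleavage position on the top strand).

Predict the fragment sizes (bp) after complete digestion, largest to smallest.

74, 44 bp

XbaI sites (TCTAGA) start at positions 50, 94.
XbaI cuts after the first base of each site, so after positions 50, 94.
Circular molecule, 2 cuts → 2 fragments:
  51–94 → 44 bp
  95–118 then 1–50 → 24 + 50 = 74 bp
Sorted largest to smallest: 74, 44 bp.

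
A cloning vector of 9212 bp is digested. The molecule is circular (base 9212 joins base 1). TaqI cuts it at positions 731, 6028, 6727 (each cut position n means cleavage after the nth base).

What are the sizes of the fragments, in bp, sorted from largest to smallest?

5297, 3216, 699 bp

Circular molecule, 3 cuts → 3 fragments:
  6028 − 731 = 5297 bp
  6727 − 6028 = 699 bp
  wrap: 9212 − 6727 + 731 = 3216 bp
Sorted largest to smallest: 5297, 3216, 699 bp.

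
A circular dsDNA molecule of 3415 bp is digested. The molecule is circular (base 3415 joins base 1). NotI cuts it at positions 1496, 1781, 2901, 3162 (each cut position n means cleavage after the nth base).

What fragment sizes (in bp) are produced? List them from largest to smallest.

Circular molecule, 4 cuts → 4 fragments:
  1781 − 1496 = 285 bp
  2901 − 1781 = 1120 bp
  3162 − 2901 = 261 bp
  wrap: 3415 − 3162 + 1496 = 1749 bp
Sorted largest to smallest: 1749, 1120, 285, 261 bp.

1749, 1120, 285, 261 bp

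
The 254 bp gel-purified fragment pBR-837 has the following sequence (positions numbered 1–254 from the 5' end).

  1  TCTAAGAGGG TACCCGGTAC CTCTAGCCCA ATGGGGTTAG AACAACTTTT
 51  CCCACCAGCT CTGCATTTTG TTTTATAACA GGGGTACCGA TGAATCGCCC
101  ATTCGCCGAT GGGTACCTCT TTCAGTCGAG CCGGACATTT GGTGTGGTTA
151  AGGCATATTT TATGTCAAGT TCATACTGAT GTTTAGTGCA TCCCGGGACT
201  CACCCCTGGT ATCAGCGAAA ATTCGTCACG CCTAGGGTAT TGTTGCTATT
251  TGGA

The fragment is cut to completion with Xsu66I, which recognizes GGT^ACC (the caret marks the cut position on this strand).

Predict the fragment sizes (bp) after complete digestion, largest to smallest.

140, 67, 29, 11, 7 bp

Xsu66I sites (GGTACC) start at positions 9, 16, 83, 112.
Xsu66I cuts after base 3 of each site, so after positions 11, 18, 85, 114.
Linear molecule, 4 cuts → 5 fragments:
  1–11 → 11 bp
  12–18 → 7 bp
  19–85 → 67 bp
  86–114 → 29 bp
  115–254 → 140 bp
Sorted largest to smallest: 140, 67, 29, 11, 7 bp.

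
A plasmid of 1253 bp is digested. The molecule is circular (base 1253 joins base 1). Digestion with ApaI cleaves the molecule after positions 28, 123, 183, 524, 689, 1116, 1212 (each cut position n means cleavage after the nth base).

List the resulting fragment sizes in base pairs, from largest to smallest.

427, 341, 165, 96, 95, 69, 60 bp

Circular molecule, 7 cuts → 7 fragments:
  123 − 28 = 95 bp
  183 − 123 = 60 bp
  524 − 183 = 341 bp
  689 − 524 = 165 bp
  1116 − 689 = 427 bp
  1212 − 1116 = 96 bp
  wrap: 1253 − 1212 + 28 = 69 bp
Sorted largest to smallest: 427, 341, 165, 96, 95, 69, 60 bp.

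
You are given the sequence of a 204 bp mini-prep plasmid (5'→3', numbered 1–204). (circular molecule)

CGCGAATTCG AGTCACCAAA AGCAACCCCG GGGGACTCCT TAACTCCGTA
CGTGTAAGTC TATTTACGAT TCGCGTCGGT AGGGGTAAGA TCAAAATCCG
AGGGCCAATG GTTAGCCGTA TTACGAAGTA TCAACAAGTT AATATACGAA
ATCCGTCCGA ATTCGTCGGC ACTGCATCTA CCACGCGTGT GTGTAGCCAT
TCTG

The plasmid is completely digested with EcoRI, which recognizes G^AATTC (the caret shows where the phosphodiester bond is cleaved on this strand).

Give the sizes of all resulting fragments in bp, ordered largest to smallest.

155, 49 bp

EcoRI sites (GAATTC) start at positions 4, 159.
EcoRI cuts after the first base of each site, so after positions 4, 159.
Circular molecule, 2 cuts → 2 fragments:
  5–159 → 155 bp
  160–204 then 1–4 → 45 + 4 = 49 bp
Sorted largest to smallest: 155, 49 bp.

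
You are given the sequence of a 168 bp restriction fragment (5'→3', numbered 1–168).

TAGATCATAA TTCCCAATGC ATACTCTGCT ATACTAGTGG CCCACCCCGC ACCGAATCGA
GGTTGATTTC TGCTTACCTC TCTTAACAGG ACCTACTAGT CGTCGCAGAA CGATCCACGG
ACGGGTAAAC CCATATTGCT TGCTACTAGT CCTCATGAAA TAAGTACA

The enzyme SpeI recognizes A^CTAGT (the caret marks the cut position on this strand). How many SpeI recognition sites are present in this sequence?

ACTAGT occurs starting at positions 33, 95, 145.
SpeI cuts at 3 sites.

3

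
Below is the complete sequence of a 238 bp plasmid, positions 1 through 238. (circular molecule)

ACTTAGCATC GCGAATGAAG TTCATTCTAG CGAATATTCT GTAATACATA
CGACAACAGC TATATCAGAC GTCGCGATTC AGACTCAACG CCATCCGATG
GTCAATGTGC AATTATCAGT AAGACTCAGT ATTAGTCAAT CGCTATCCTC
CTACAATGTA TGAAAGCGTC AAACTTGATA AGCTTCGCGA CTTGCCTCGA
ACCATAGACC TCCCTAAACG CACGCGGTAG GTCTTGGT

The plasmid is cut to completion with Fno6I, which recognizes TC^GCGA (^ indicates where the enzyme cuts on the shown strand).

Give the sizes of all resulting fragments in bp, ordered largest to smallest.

113, 63, 62 bp

Fno6I sites (TCGCGA) start at positions 9, 72, 185.
Fno6I cuts after base 2 of each site, so after positions 10, 73, 186.
Circular molecule, 3 cuts → 3 fragments:
  11–73 → 63 bp
  74–186 → 113 bp
  187–238 then 1–10 → 52 + 10 = 62 bp
Sorted largest to smallest: 113, 63, 62 bp.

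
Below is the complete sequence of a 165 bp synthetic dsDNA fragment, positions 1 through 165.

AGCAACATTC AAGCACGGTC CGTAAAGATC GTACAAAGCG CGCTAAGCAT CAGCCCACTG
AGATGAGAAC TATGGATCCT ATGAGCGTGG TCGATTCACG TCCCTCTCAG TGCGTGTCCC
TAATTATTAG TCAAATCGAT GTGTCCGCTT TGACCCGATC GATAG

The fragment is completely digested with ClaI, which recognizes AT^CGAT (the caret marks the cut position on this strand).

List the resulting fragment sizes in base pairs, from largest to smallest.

ClaI sites (ATCGAT) start at positions 135, 158.
ClaI cuts after base 2 of each site, so after positions 136, 159.
Linear molecule, 2 cuts → 3 fragments:
  1–136 → 136 bp
  137–159 → 23 bp
  160–165 → 6 bp
Sorted largest to smallest: 136, 23, 6 bp.

136, 23, 6 bp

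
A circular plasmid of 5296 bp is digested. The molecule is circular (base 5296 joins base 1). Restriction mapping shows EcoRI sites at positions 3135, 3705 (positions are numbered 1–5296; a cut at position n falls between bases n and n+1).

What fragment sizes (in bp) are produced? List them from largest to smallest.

Circular molecule, 2 cuts → 2 fragments:
  3705 − 3135 = 570 bp
  wrap: 5296 − 3705 + 3135 = 4726 bp
Sorted largest to smallest: 4726, 570 bp.

4726, 570 bp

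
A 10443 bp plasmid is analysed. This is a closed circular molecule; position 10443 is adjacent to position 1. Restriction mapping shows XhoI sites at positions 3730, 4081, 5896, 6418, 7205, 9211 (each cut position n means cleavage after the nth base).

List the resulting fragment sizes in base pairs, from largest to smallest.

4962, 2006, 1815, 787, 522, 351 bp

Circular molecule, 6 cuts → 6 fragments:
  4081 − 3730 = 351 bp
  5896 − 4081 = 1815 bp
  6418 − 5896 = 522 bp
  7205 − 6418 = 787 bp
  9211 − 7205 = 2006 bp
  wrap: 10443 − 9211 + 3730 = 4962 bp
Sorted largest to smallest: 4962, 2006, 1815, 787, 522, 351 bp.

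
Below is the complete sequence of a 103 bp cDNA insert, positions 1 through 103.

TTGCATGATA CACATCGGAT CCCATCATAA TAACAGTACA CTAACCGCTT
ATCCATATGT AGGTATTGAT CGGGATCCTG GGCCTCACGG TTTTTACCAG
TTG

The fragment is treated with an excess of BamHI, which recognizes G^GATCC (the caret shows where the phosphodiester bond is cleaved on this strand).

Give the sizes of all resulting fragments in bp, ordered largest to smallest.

56, 30, 17 bp

BamHI sites (GGATCC) start at positions 17, 73.
BamHI cuts after the first base of each site, so after positions 17, 73.
Linear molecule, 2 cuts → 3 fragments:
  1–17 → 17 bp
  18–73 → 56 bp
  74–103 → 30 bp
Sorted largest to smallest: 56, 30, 17 bp.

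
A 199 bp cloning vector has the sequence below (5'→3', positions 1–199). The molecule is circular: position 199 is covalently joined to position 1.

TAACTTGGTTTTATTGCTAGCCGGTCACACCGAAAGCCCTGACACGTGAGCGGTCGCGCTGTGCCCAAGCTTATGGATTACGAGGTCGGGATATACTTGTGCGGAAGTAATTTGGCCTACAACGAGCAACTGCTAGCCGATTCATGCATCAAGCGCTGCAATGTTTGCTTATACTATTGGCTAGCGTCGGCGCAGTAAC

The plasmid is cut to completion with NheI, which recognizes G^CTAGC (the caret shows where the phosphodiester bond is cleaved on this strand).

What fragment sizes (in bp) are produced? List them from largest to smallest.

116, 48, 35 bp

NheI sites (GCTAGC) start at positions 16, 132, 180.
NheI cuts after the first base of each site, so after positions 16, 132, 180.
Circular molecule, 3 cuts → 3 fragments:
  17–132 → 116 bp
  133–180 → 48 bp
  181–199 then 1–16 → 19 + 16 = 35 bp
Sorted largest to smallest: 116, 48, 35 bp.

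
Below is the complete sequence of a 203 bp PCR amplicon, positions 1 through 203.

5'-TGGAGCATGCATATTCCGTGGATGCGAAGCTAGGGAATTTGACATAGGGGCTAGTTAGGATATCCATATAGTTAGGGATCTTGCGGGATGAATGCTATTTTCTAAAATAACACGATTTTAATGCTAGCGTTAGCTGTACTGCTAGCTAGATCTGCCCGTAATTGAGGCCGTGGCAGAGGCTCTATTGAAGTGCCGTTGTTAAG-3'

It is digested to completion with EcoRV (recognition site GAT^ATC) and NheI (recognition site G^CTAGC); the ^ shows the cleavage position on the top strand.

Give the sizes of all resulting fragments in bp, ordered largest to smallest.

The EcoRV site (GATATC) starts at position 59.
EcoRV cuts after base 3 of each site, so after position 61.
NheI sites (GCTAGC) start at positions 123, 141.
NheI cuts after the first base of each site, so after positions 123, 141.
Combined cut positions: 61, 123, 141.
Linear molecule, 3 cuts → 4 fragments:
  1–61 → 61 bp
  62–123 → 62 bp
  124–141 → 18 bp
  142–203 → 62 bp
Sorted largest to smallest: 62, 62, 61, 18 bp.

62, 62, 61, 18 bp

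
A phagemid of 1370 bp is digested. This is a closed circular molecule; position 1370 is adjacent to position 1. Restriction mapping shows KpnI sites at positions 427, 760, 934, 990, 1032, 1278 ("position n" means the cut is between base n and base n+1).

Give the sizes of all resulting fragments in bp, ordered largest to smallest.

519, 333, 246, 174, 56, 42 bp

Circular molecule, 6 cuts → 6 fragments:
  760 − 427 = 333 bp
  934 − 760 = 174 bp
  990 − 934 = 56 bp
  1032 − 990 = 42 bp
  1278 − 1032 = 246 bp
  wrap: 1370 − 1278 + 427 = 519 bp
Sorted largest to smallest: 519, 333, 246, 174, 56, 42 bp.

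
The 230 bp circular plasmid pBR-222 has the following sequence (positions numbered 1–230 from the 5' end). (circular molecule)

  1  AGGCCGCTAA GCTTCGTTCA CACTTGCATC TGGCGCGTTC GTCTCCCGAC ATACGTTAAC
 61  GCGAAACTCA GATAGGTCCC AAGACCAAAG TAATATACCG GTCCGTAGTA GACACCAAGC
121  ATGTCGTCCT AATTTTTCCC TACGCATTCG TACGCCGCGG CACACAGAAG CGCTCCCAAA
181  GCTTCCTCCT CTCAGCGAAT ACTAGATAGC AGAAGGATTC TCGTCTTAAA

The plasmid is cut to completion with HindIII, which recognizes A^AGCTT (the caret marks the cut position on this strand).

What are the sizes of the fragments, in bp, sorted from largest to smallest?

170, 60 bp

HindIII sites (AAGCTT) start at positions 9, 179.
HindIII cuts after the first base of each site, so after positions 9, 179.
Circular molecule, 2 cuts → 2 fragments:
  10–179 → 170 bp
  180–230 then 1–9 → 51 + 9 = 60 bp
Sorted largest to smallest: 170, 60 bp.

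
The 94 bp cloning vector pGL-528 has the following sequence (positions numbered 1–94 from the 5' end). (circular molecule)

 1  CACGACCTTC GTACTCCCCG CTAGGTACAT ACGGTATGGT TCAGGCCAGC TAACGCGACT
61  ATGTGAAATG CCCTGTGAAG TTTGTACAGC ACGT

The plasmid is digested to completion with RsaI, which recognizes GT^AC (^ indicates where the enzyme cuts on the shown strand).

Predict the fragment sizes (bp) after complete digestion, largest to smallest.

59, 21, 14 bp

RsaI sites (GTAC) start at positions 11, 25, 84.
RsaI cuts after base 2 of each site, so after positions 12, 26, 85.
Circular molecule, 3 cuts → 3 fragments:
  13–26 → 14 bp
  27–85 → 59 bp
  86–94 then 1–12 → 9 + 12 = 21 bp
Sorted largest to smallest: 59, 21, 14 bp.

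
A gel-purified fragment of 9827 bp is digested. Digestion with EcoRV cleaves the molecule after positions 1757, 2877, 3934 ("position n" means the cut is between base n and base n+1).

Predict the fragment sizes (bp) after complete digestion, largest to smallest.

5893, 1757, 1120, 1057 bp

Linear molecule, 3 cuts → 4 fragments:
  1757 − 0 = 1757 bp
  2877 − 1757 = 1120 bp
  3934 − 2877 = 1057 bp
  9827 − 3934 = 5893 bp
Sorted largest to smallest: 5893, 1757, 1120, 1057 bp.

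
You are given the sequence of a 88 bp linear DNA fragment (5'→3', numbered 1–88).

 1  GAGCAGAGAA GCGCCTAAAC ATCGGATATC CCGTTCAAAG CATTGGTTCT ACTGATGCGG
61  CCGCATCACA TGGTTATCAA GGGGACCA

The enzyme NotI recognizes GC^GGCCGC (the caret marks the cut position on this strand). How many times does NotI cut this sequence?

1

GCGGCCGC occurs starting at position 57.
NotI cuts at 1 site.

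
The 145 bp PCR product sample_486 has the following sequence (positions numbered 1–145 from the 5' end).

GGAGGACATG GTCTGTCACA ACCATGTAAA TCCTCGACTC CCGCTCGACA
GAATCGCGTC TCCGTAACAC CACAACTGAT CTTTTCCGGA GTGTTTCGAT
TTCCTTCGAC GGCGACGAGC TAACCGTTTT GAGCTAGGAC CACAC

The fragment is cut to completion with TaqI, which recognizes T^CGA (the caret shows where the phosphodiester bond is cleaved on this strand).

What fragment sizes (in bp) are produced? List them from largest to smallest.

51, 39, 34, 11, 10 bp

TaqI sites (TCGA) start at positions 34, 45, 96, 106.
TaqI cuts after the first base of each site, so after positions 34, 45, 96, 106.
Linear molecule, 4 cuts → 5 fragments:
  1–34 → 34 bp
  35–45 → 11 bp
  46–96 → 51 bp
  97–106 → 10 bp
  107–145 → 39 bp
Sorted largest to smallest: 51, 39, 34, 11, 10 bp.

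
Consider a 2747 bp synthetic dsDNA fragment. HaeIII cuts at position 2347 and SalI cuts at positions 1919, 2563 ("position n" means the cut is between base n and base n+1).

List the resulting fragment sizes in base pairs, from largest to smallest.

Combined cut positions (sorted): 1919, 2347, 2563.
Linear molecule, 3 cuts → 4 fragments:
  1919 − 0 = 1919 bp
  2347 − 1919 = 428 bp
  2563 − 2347 = 216 bp
  2747 − 2563 = 184 bp
Sorted largest to smallest: 1919, 428, 216, 184 bp.

1919, 428, 216, 184 bp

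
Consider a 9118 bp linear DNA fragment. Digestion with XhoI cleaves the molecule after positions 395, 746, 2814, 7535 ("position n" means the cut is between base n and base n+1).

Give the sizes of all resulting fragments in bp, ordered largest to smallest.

Linear molecule, 4 cuts → 5 fragments:
  395 − 0 = 395 bp
  746 − 395 = 351 bp
  2814 − 746 = 2068 bp
  7535 − 2814 = 4721 bp
  9118 − 7535 = 1583 bp
Sorted largest to smallest: 4721, 2068, 1583, 395, 351 bp.

4721, 2068, 1583, 395, 351 bp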